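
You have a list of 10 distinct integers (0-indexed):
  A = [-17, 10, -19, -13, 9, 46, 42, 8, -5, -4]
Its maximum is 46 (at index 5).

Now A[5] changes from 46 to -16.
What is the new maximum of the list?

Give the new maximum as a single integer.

Old max = 46 (at index 5)
Change: A[5] 46 -> -16
Changed element WAS the max -> may need rescan.
  Max of remaining elements: 42
  New max = max(-16, 42) = 42

Answer: 42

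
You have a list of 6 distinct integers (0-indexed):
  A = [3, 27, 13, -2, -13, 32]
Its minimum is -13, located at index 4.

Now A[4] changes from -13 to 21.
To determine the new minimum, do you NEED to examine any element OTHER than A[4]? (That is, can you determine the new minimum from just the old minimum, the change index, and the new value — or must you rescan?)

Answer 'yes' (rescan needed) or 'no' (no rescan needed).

Old min = -13 at index 4
Change at index 4: -13 -> 21
Index 4 WAS the min and new value 21 > old min -13. Must rescan other elements to find the new min.
Needs rescan: yes

Answer: yes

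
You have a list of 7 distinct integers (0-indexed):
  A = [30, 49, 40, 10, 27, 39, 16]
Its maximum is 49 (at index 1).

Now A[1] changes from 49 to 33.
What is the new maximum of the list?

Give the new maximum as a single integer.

Answer: 40

Derivation:
Old max = 49 (at index 1)
Change: A[1] 49 -> 33
Changed element WAS the max -> may need rescan.
  Max of remaining elements: 40
  New max = max(33, 40) = 40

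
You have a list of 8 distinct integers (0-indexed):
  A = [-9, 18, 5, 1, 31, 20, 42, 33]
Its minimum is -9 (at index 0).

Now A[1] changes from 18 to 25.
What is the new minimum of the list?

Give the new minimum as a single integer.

Old min = -9 (at index 0)
Change: A[1] 18 -> 25
Changed element was NOT the old min.
  New min = min(old_min, new_val) = min(-9, 25) = -9

Answer: -9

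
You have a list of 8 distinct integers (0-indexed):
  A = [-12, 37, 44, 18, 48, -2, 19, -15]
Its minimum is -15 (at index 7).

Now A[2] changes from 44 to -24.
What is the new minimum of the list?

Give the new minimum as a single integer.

Old min = -15 (at index 7)
Change: A[2] 44 -> -24
Changed element was NOT the old min.
  New min = min(old_min, new_val) = min(-15, -24) = -24

Answer: -24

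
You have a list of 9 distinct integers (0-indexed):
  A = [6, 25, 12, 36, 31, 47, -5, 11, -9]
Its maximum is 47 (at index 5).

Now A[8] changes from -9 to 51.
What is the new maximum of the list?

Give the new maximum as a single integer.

Answer: 51

Derivation:
Old max = 47 (at index 5)
Change: A[8] -9 -> 51
Changed element was NOT the old max.
  New max = max(old_max, new_val) = max(47, 51) = 51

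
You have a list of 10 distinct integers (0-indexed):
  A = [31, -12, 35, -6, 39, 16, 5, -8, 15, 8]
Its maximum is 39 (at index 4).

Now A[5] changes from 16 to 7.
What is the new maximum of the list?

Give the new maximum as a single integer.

Old max = 39 (at index 4)
Change: A[5] 16 -> 7
Changed element was NOT the old max.
  New max = max(old_max, new_val) = max(39, 7) = 39

Answer: 39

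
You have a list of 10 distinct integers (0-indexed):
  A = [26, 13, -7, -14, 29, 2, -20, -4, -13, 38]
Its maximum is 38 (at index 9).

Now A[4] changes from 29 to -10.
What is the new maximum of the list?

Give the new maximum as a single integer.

Old max = 38 (at index 9)
Change: A[4] 29 -> -10
Changed element was NOT the old max.
  New max = max(old_max, new_val) = max(38, -10) = 38

Answer: 38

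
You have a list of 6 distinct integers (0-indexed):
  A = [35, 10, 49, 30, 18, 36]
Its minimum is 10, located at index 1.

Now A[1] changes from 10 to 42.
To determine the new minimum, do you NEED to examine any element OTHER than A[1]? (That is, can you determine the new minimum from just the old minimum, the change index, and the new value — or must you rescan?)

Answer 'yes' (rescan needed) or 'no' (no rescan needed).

Answer: yes

Derivation:
Old min = 10 at index 1
Change at index 1: 10 -> 42
Index 1 WAS the min and new value 42 > old min 10. Must rescan other elements to find the new min.
Needs rescan: yes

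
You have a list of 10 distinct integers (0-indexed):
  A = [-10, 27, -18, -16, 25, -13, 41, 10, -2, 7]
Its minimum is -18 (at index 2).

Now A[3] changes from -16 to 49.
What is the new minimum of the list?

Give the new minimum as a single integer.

Answer: -18

Derivation:
Old min = -18 (at index 2)
Change: A[3] -16 -> 49
Changed element was NOT the old min.
  New min = min(old_min, new_val) = min(-18, 49) = -18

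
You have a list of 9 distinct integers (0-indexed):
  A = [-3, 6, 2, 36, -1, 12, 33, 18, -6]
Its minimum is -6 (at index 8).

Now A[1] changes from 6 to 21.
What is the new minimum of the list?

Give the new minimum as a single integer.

Old min = -6 (at index 8)
Change: A[1] 6 -> 21
Changed element was NOT the old min.
  New min = min(old_min, new_val) = min(-6, 21) = -6

Answer: -6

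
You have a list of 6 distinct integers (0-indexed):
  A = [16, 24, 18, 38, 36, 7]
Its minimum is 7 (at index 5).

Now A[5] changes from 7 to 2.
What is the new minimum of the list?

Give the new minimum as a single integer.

Old min = 7 (at index 5)
Change: A[5] 7 -> 2
Changed element WAS the min. Need to check: is 2 still <= all others?
  Min of remaining elements: 16
  New min = min(2, 16) = 2

Answer: 2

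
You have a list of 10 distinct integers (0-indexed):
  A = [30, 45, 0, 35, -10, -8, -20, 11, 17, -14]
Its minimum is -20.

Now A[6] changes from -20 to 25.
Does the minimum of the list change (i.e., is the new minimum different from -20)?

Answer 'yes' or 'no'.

Old min = -20
Change: A[6] -20 -> 25
Changed element was the min; new min must be rechecked.
New min = -14; changed? yes

Answer: yes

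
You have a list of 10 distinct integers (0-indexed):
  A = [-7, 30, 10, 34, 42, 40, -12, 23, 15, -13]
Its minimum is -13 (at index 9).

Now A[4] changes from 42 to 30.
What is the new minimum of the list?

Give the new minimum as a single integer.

Answer: -13

Derivation:
Old min = -13 (at index 9)
Change: A[4] 42 -> 30
Changed element was NOT the old min.
  New min = min(old_min, new_val) = min(-13, 30) = -13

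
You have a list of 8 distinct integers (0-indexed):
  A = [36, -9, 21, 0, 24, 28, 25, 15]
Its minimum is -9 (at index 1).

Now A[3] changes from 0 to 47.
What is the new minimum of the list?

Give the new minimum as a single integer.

Answer: -9

Derivation:
Old min = -9 (at index 1)
Change: A[3] 0 -> 47
Changed element was NOT the old min.
  New min = min(old_min, new_val) = min(-9, 47) = -9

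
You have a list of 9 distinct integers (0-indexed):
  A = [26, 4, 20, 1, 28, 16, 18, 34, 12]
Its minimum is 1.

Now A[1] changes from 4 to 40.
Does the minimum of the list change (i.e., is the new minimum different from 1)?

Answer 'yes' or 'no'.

Answer: no

Derivation:
Old min = 1
Change: A[1] 4 -> 40
Changed element was NOT the min; min changes only if 40 < 1.
New min = 1; changed? no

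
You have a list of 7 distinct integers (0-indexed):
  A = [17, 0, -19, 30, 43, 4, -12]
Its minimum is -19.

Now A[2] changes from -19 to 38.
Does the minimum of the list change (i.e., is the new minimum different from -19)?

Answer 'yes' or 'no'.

Old min = -19
Change: A[2] -19 -> 38
Changed element was the min; new min must be rechecked.
New min = -12; changed? yes

Answer: yes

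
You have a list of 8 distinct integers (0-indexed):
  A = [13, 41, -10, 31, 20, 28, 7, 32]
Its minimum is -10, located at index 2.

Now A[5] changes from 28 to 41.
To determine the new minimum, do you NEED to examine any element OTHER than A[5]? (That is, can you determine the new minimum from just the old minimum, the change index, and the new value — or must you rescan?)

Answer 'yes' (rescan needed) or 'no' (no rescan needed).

Answer: no

Derivation:
Old min = -10 at index 2
Change at index 5: 28 -> 41
Index 5 was NOT the min. New min = min(-10, 41). No rescan of other elements needed.
Needs rescan: no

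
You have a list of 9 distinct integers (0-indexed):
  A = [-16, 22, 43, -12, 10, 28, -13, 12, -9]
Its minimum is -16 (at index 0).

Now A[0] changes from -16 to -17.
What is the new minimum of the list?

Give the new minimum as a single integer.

Old min = -16 (at index 0)
Change: A[0] -16 -> -17
Changed element WAS the min. Need to check: is -17 still <= all others?
  Min of remaining elements: -13
  New min = min(-17, -13) = -17

Answer: -17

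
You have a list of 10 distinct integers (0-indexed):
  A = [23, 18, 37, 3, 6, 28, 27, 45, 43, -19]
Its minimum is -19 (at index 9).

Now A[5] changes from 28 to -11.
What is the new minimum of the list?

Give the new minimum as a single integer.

Answer: -19

Derivation:
Old min = -19 (at index 9)
Change: A[5] 28 -> -11
Changed element was NOT the old min.
  New min = min(old_min, new_val) = min(-19, -11) = -19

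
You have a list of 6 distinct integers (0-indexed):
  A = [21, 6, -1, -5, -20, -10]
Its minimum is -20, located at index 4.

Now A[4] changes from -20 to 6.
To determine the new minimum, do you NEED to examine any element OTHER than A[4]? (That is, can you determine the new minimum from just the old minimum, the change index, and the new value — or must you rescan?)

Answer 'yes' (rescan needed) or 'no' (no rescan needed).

Old min = -20 at index 4
Change at index 4: -20 -> 6
Index 4 WAS the min and new value 6 > old min -20. Must rescan other elements to find the new min.
Needs rescan: yes

Answer: yes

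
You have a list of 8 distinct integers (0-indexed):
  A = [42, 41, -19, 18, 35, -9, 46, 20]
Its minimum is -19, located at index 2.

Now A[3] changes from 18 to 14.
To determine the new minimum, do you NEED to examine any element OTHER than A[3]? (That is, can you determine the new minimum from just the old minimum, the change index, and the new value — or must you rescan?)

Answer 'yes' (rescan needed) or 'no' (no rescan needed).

Old min = -19 at index 2
Change at index 3: 18 -> 14
Index 3 was NOT the min. New min = min(-19, 14). No rescan of other elements needed.
Needs rescan: no

Answer: no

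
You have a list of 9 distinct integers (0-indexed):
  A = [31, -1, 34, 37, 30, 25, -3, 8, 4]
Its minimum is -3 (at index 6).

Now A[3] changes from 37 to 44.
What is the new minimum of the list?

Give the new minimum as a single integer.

Answer: -3

Derivation:
Old min = -3 (at index 6)
Change: A[3] 37 -> 44
Changed element was NOT the old min.
  New min = min(old_min, new_val) = min(-3, 44) = -3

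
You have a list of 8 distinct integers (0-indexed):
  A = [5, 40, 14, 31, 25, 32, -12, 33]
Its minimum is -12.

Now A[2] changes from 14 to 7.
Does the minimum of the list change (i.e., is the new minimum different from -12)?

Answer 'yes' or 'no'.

Old min = -12
Change: A[2] 14 -> 7
Changed element was NOT the min; min changes only if 7 < -12.
New min = -12; changed? no

Answer: no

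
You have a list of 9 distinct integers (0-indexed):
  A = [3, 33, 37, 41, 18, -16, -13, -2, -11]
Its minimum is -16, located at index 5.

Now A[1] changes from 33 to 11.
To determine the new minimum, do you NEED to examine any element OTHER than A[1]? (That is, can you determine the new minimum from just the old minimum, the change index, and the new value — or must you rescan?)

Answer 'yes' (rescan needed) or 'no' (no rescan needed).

Answer: no

Derivation:
Old min = -16 at index 5
Change at index 1: 33 -> 11
Index 1 was NOT the min. New min = min(-16, 11). No rescan of other elements needed.
Needs rescan: no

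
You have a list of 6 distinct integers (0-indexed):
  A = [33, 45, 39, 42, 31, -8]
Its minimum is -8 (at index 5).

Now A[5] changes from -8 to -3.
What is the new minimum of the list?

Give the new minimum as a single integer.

Old min = -8 (at index 5)
Change: A[5] -8 -> -3
Changed element WAS the min. Need to check: is -3 still <= all others?
  Min of remaining elements: 31
  New min = min(-3, 31) = -3

Answer: -3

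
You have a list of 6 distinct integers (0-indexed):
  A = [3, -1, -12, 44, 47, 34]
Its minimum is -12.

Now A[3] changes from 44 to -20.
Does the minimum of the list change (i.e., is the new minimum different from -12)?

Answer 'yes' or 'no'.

Answer: yes

Derivation:
Old min = -12
Change: A[3] 44 -> -20
Changed element was NOT the min; min changes only if -20 < -12.
New min = -20; changed? yes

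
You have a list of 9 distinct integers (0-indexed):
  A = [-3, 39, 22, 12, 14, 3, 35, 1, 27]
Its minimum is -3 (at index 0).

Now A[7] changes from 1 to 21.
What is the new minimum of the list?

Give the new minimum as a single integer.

Answer: -3

Derivation:
Old min = -3 (at index 0)
Change: A[7] 1 -> 21
Changed element was NOT the old min.
  New min = min(old_min, new_val) = min(-3, 21) = -3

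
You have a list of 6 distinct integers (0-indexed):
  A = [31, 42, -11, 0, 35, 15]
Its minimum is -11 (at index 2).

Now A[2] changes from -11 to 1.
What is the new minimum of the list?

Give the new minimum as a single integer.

Old min = -11 (at index 2)
Change: A[2] -11 -> 1
Changed element WAS the min. Need to check: is 1 still <= all others?
  Min of remaining elements: 0
  New min = min(1, 0) = 0

Answer: 0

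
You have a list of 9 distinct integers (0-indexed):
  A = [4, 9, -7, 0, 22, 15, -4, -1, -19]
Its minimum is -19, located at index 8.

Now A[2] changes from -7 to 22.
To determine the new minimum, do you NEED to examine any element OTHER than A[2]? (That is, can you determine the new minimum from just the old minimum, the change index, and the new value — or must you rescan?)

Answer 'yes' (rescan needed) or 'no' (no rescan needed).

Answer: no

Derivation:
Old min = -19 at index 8
Change at index 2: -7 -> 22
Index 2 was NOT the min. New min = min(-19, 22). No rescan of other elements needed.
Needs rescan: no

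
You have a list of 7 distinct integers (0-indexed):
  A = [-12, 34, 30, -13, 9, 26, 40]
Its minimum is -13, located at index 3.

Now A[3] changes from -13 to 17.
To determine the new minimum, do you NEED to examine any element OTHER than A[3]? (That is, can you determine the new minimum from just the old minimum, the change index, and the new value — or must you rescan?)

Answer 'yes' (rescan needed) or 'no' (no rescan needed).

Old min = -13 at index 3
Change at index 3: -13 -> 17
Index 3 WAS the min and new value 17 > old min -13. Must rescan other elements to find the new min.
Needs rescan: yes

Answer: yes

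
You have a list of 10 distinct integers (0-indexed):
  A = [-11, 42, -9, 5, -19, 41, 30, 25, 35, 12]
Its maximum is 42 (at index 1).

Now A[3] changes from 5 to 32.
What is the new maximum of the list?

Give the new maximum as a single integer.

Old max = 42 (at index 1)
Change: A[3] 5 -> 32
Changed element was NOT the old max.
  New max = max(old_max, new_val) = max(42, 32) = 42

Answer: 42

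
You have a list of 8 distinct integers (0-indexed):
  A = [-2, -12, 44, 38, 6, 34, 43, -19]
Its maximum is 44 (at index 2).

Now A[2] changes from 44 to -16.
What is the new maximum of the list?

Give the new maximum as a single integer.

Answer: 43

Derivation:
Old max = 44 (at index 2)
Change: A[2] 44 -> -16
Changed element WAS the max -> may need rescan.
  Max of remaining elements: 43
  New max = max(-16, 43) = 43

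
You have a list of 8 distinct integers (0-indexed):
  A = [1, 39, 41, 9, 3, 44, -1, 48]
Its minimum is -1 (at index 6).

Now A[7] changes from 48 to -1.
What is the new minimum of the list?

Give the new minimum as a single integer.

Answer: -1

Derivation:
Old min = -1 (at index 6)
Change: A[7] 48 -> -1
Changed element was NOT the old min.
  New min = min(old_min, new_val) = min(-1, -1) = -1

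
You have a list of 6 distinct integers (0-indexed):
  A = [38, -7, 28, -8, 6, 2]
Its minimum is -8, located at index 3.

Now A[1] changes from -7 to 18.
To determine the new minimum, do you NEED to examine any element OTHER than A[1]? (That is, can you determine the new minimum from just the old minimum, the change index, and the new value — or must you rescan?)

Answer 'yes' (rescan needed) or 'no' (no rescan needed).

Answer: no

Derivation:
Old min = -8 at index 3
Change at index 1: -7 -> 18
Index 1 was NOT the min. New min = min(-8, 18). No rescan of other elements needed.
Needs rescan: no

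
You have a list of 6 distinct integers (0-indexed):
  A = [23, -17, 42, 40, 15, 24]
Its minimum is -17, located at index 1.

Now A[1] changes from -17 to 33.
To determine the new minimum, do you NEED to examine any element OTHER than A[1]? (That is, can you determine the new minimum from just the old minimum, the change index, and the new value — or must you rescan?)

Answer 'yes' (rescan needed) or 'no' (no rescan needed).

Answer: yes

Derivation:
Old min = -17 at index 1
Change at index 1: -17 -> 33
Index 1 WAS the min and new value 33 > old min -17. Must rescan other elements to find the new min.
Needs rescan: yes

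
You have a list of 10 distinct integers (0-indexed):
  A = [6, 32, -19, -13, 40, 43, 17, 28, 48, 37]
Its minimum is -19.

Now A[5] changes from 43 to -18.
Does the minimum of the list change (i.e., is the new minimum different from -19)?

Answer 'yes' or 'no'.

Old min = -19
Change: A[5] 43 -> -18
Changed element was NOT the min; min changes only if -18 < -19.
New min = -19; changed? no

Answer: no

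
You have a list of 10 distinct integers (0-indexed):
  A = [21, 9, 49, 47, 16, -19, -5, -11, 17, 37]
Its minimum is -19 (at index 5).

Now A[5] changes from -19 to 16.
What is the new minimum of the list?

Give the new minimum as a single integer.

Old min = -19 (at index 5)
Change: A[5] -19 -> 16
Changed element WAS the min. Need to check: is 16 still <= all others?
  Min of remaining elements: -11
  New min = min(16, -11) = -11

Answer: -11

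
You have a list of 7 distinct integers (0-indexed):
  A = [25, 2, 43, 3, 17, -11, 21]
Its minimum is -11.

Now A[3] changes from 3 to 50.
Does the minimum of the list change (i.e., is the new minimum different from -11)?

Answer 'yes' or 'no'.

Old min = -11
Change: A[3] 3 -> 50
Changed element was NOT the min; min changes only if 50 < -11.
New min = -11; changed? no

Answer: no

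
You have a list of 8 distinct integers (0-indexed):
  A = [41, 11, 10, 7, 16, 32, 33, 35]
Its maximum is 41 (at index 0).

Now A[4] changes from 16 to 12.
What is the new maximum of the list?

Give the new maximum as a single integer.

Old max = 41 (at index 0)
Change: A[4] 16 -> 12
Changed element was NOT the old max.
  New max = max(old_max, new_val) = max(41, 12) = 41

Answer: 41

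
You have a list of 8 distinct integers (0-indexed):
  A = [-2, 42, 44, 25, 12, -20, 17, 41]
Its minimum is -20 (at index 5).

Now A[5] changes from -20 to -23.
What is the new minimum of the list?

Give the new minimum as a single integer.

Old min = -20 (at index 5)
Change: A[5] -20 -> -23
Changed element WAS the min. Need to check: is -23 still <= all others?
  Min of remaining elements: -2
  New min = min(-23, -2) = -23

Answer: -23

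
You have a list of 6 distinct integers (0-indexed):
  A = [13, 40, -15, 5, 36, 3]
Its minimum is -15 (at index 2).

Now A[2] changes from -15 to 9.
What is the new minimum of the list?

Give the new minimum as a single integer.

Answer: 3

Derivation:
Old min = -15 (at index 2)
Change: A[2] -15 -> 9
Changed element WAS the min. Need to check: is 9 still <= all others?
  Min of remaining elements: 3
  New min = min(9, 3) = 3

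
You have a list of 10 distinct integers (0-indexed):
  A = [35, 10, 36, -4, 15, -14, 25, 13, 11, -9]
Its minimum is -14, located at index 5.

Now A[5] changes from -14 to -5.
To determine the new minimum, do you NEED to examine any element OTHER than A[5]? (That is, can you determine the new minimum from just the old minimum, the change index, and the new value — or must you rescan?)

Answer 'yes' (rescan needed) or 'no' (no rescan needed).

Answer: yes

Derivation:
Old min = -14 at index 5
Change at index 5: -14 -> -5
Index 5 WAS the min and new value -5 > old min -14. Must rescan other elements to find the new min.
Needs rescan: yes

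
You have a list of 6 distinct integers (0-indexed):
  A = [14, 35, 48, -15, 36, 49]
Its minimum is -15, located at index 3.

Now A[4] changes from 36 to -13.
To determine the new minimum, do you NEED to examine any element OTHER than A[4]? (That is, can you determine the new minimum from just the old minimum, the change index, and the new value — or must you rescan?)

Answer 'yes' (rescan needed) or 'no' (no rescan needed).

Answer: no

Derivation:
Old min = -15 at index 3
Change at index 4: 36 -> -13
Index 4 was NOT the min. New min = min(-15, -13). No rescan of other elements needed.
Needs rescan: no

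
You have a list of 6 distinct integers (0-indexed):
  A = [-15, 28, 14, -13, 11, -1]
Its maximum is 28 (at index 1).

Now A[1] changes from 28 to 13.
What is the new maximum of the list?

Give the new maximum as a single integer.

Answer: 14

Derivation:
Old max = 28 (at index 1)
Change: A[1] 28 -> 13
Changed element WAS the max -> may need rescan.
  Max of remaining elements: 14
  New max = max(13, 14) = 14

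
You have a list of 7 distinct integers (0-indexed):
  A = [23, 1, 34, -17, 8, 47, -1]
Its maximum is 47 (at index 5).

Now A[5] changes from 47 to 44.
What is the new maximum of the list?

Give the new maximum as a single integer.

Answer: 44

Derivation:
Old max = 47 (at index 5)
Change: A[5] 47 -> 44
Changed element WAS the max -> may need rescan.
  Max of remaining elements: 34
  New max = max(44, 34) = 44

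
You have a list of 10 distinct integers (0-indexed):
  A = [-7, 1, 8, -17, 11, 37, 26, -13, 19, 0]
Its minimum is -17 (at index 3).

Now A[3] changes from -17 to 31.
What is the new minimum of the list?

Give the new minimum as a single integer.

Old min = -17 (at index 3)
Change: A[3] -17 -> 31
Changed element WAS the min. Need to check: is 31 still <= all others?
  Min of remaining elements: -13
  New min = min(31, -13) = -13

Answer: -13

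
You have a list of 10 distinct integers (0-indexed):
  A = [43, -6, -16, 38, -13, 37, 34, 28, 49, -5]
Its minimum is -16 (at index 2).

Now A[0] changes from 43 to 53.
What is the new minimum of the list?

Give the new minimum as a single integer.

Answer: -16

Derivation:
Old min = -16 (at index 2)
Change: A[0] 43 -> 53
Changed element was NOT the old min.
  New min = min(old_min, new_val) = min(-16, 53) = -16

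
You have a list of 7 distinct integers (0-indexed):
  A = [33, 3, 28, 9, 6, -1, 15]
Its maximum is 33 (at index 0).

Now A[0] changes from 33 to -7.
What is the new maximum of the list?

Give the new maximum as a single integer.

Old max = 33 (at index 0)
Change: A[0] 33 -> -7
Changed element WAS the max -> may need rescan.
  Max of remaining elements: 28
  New max = max(-7, 28) = 28

Answer: 28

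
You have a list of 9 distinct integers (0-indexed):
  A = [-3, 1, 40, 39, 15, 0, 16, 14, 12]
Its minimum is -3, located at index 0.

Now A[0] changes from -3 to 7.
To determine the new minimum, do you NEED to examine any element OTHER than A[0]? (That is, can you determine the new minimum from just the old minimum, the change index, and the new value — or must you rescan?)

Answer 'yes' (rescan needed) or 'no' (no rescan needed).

Old min = -3 at index 0
Change at index 0: -3 -> 7
Index 0 WAS the min and new value 7 > old min -3. Must rescan other elements to find the new min.
Needs rescan: yes

Answer: yes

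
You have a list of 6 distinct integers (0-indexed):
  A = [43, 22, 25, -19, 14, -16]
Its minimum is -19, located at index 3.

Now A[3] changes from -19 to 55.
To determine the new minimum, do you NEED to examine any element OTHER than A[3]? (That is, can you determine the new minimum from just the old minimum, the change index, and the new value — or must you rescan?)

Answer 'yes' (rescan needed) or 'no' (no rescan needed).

Answer: yes

Derivation:
Old min = -19 at index 3
Change at index 3: -19 -> 55
Index 3 WAS the min and new value 55 > old min -19. Must rescan other elements to find the new min.
Needs rescan: yes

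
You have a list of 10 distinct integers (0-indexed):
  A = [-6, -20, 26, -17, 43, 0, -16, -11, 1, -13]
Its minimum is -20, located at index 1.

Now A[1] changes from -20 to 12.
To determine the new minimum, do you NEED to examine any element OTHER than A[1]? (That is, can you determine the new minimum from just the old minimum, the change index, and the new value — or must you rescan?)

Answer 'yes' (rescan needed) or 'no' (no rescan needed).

Old min = -20 at index 1
Change at index 1: -20 -> 12
Index 1 WAS the min and new value 12 > old min -20. Must rescan other elements to find the new min.
Needs rescan: yes

Answer: yes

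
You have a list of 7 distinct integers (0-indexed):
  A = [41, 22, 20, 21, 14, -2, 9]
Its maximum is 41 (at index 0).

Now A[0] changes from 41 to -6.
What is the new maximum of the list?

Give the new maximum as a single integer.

Answer: 22

Derivation:
Old max = 41 (at index 0)
Change: A[0] 41 -> -6
Changed element WAS the max -> may need rescan.
  Max of remaining elements: 22
  New max = max(-6, 22) = 22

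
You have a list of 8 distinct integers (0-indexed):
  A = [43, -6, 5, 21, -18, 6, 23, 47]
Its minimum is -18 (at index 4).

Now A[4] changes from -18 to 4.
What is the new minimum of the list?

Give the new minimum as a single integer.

Old min = -18 (at index 4)
Change: A[4] -18 -> 4
Changed element WAS the min. Need to check: is 4 still <= all others?
  Min of remaining elements: -6
  New min = min(4, -6) = -6

Answer: -6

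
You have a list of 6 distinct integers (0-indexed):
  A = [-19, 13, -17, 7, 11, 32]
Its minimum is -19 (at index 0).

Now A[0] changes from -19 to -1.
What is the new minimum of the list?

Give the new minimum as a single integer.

Answer: -17

Derivation:
Old min = -19 (at index 0)
Change: A[0] -19 -> -1
Changed element WAS the min. Need to check: is -1 still <= all others?
  Min of remaining elements: -17
  New min = min(-1, -17) = -17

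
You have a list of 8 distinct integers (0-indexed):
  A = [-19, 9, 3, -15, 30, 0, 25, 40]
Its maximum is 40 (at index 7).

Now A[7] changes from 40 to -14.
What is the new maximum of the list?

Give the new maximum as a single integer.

Answer: 30

Derivation:
Old max = 40 (at index 7)
Change: A[7] 40 -> -14
Changed element WAS the max -> may need rescan.
  Max of remaining elements: 30
  New max = max(-14, 30) = 30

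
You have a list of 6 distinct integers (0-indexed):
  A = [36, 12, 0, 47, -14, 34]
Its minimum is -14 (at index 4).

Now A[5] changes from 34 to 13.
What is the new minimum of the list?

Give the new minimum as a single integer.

Old min = -14 (at index 4)
Change: A[5] 34 -> 13
Changed element was NOT the old min.
  New min = min(old_min, new_val) = min(-14, 13) = -14

Answer: -14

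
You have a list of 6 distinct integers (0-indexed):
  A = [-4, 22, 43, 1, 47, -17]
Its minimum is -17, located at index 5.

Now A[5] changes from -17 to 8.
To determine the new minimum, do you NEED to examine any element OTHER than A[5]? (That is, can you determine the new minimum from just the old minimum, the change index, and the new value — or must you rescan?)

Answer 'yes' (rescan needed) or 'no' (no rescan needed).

Answer: yes

Derivation:
Old min = -17 at index 5
Change at index 5: -17 -> 8
Index 5 WAS the min and new value 8 > old min -17. Must rescan other elements to find the new min.
Needs rescan: yes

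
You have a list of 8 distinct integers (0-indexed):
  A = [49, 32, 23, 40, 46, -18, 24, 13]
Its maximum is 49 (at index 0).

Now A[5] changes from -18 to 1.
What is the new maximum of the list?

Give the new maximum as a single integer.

Old max = 49 (at index 0)
Change: A[5] -18 -> 1
Changed element was NOT the old max.
  New max = max(old_max, new_val) = max(49, 1) = 49

Answer: 49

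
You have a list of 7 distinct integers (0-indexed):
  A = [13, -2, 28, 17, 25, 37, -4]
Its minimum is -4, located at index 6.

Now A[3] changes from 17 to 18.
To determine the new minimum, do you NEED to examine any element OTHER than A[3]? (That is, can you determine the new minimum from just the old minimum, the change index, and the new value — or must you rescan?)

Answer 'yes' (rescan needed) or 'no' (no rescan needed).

Answer: no

Derivation:
Old min = -4 at index 6
Change at index 3: 17 -> 18
Index 3 was NOT the min. New min = min(-4, 18). No rescan of other elements needed.
Needs rescan: no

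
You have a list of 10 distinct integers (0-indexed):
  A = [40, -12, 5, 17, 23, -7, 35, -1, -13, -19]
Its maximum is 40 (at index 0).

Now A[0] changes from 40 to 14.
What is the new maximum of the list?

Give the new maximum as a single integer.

Answer: 35

Derivation:
Old max = 40 (at index 0)
Change: A[0] 40 -> 14
Changed element WAS the max -> may need rescan.
  Max of remaining elements: 35
  New max = max(14, 35) = 35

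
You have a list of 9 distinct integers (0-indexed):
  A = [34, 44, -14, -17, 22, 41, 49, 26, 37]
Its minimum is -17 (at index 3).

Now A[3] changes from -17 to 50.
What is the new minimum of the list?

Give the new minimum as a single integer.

Answer: -14

Derivation:
Old min = -17 (at index 3)
Change: A[3] -17 -> 50
Changed element WAS the min. Need to check: is 50 still <= all others?
  Min of remaining elements: -14
  New min = min(50, -14) = -14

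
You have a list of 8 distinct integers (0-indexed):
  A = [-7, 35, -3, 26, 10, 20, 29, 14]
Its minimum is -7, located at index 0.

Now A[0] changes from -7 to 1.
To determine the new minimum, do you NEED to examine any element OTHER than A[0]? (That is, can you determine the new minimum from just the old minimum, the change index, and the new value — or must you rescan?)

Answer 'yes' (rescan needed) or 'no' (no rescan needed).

Answer: yes

Derivation:
Old min = -7 at index 0
Change at index 0: -7 -> 1
Index 0 WAS the min and new value 1 > old min -7. Must rescan other elements to find the new min.
Needs rescan: yes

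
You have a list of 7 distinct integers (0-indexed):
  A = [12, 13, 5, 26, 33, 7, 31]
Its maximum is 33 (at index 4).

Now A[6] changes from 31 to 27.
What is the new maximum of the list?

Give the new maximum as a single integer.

Old max = 33 (at index 4)
Change: A[6] 31 -> 27
Changed element was NOT the old max.
  New max = max(old_max, new_val) = max(33, 27) = 33

Answer: 33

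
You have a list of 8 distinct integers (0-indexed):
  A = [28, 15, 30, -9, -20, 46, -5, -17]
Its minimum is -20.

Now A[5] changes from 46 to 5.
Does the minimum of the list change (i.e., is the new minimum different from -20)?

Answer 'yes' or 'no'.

Old min = -20
Change: A[5] 46 -> 5
Changed element was NOT the min; min changes only if 5 < -20.
New min = -20; changed? no

Answer: no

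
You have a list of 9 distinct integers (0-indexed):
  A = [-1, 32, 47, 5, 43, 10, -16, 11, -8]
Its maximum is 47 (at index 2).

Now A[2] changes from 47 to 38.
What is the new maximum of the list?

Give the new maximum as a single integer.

Old max = 47 (at index 2)
Change: A[2] 47 -> 38
Changed element WAS the max -> may need rescan.
  Max of remaining elements: 43
  New max = max(38, 43) = 43

Answer: 43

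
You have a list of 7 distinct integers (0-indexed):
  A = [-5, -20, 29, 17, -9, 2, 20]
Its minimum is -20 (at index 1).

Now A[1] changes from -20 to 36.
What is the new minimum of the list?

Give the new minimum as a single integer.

Old min = -20 (at index 1)
Change: A[1] -20 -> 36
Changed element WAS the min. Need to check: is 36 still <= all others?
  Min of remaining elements: -9
  New min = min(36, -9) = -9

Answer: -9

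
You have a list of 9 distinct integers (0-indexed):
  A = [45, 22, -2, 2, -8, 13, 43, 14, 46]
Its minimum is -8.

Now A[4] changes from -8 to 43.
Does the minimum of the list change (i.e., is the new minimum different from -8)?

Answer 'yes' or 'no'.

Old min = -8
Change: A[4] -8 -> 43
Changed element was the min; new min must be rechecked.
New min = -2; changed? yes

Answer: yes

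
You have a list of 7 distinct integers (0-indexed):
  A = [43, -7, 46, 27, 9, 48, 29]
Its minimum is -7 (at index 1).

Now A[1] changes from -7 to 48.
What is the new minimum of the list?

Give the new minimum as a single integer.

Old min = -7 (at index 1)
Change: A[1] -7 -> 48
Changed element WAS the min. Need to check: is 48 still <= all others?
  Min of remaining elements: 9
  New min = min(48, 9) = 9

Answer: 9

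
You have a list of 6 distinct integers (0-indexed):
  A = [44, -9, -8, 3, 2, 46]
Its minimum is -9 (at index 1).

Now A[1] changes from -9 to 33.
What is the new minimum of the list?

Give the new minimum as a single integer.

Answer: -8

Derivation:
Old min = -9 (at index 1)
Change: A[1] -9 -> 33
Changed element WAS the min. Need to check: is 33 still <= all others?
  Min of remaining elements: -8
  New min = min(33, -8) = -8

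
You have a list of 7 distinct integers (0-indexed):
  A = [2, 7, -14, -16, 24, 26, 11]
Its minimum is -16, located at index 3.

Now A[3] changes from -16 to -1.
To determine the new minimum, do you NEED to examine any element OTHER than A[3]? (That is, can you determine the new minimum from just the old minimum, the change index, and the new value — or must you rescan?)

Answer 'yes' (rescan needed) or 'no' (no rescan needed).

Old min = -16 at index 3
Change at index 3: -16 -> -1
Index 3 WAS the min and new value -1 > old min -16. Must rescan other elements to find the new min.
Needs rescan: yes

Answer: yes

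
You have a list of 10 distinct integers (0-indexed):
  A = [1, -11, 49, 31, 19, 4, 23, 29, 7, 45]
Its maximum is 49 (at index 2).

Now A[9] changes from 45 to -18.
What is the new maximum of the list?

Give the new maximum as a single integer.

Answer: 49

Derivation:
Old max = 49 (at index 2)
Change: A[9] 45 -> -18
Changed element was NOT the old max.
  New max = max(old_max, new_val) = max(49, -18) = 49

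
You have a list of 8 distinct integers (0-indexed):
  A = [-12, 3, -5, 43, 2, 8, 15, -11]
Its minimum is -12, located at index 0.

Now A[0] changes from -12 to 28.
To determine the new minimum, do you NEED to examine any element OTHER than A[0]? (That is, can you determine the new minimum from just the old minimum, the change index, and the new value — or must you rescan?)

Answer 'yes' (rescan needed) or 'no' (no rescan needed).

Old min = -12 at index 0
Change at index 0: -12 -> 28
Index 0 WAS the min and new value 28 > old min -12. Must rescan other elements to find the new min.
Needs rescan: yes

Answer: yes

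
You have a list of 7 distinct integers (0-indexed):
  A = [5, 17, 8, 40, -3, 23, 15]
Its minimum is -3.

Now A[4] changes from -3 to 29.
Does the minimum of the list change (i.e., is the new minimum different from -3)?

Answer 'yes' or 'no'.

Answer: yes

Derivation:
Old min = -3
Change: A[4] -3 -> 29
Changed element was the min; new min must be rechecked.
New min = 5; changed? yes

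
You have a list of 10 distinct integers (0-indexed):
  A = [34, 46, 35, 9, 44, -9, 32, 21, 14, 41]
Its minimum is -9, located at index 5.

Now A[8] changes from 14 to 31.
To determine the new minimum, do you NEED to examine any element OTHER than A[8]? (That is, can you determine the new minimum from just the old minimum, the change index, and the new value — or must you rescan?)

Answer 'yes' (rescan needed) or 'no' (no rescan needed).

Old min = -9 at index 5
Change at index 8: 14 -> 31
Index 8 was NOT the min. New min = min(-9, 31). No rescan of other elements needed.
Needs rescan: no

Answer: no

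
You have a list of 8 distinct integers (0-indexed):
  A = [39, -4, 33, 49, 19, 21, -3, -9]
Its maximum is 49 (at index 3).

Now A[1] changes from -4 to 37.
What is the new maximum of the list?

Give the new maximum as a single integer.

Old max = 49 (at index 3)
Change: A[1] -4 -> 37
Changed element was NOT the old max.
  New max = max(old_max, new_val) = max(49, 37) = 49

Answer: 49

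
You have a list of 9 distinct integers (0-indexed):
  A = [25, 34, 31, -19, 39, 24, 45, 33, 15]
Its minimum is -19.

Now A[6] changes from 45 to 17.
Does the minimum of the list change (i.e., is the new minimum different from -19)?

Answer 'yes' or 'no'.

Old min = -19
Change: A[6] 45 -> 17
Changed element was NOT the min; min changes only if 17 < -19.
New min = -19; changed? no

Answer: no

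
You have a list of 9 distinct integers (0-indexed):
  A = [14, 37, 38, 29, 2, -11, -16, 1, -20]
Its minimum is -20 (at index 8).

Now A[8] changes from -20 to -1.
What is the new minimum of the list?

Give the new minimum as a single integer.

Old min = -20 (at index 8)
Change: A[8] -20 -> -1
Changed element WAS the min. Need to check: is -1 still <= all others?
  Min of remaining elements: -16
  New min = min(-1, -16) = -16

Answer: -16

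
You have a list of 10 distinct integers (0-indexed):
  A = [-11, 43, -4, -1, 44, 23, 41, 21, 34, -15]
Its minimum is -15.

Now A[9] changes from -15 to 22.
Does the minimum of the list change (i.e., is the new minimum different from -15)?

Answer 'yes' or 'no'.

Old min = -15
Change: A[9] -15 -> 22
Changed element was the min; new min must be rechecked.
New min = -11; changed? yes

Answer: yes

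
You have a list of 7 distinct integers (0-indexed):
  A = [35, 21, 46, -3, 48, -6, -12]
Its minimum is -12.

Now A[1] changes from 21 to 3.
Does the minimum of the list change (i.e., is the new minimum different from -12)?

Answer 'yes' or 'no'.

Answer: no

Derivation:
Old min = -12
Change: A[1] 21 -> 3
Changed element was NOT the min; min changes only if 3 < -12.
New min = -12; changed? no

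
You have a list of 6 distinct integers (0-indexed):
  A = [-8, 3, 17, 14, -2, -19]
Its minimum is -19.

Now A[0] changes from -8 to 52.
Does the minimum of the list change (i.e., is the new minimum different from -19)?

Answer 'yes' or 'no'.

Answer: no

Derivation:
Old min = -19
Change: A[0] -8 -> 52
Changed element was NOT the min; min changes only if 52 < -19.
New min = -19; changed? no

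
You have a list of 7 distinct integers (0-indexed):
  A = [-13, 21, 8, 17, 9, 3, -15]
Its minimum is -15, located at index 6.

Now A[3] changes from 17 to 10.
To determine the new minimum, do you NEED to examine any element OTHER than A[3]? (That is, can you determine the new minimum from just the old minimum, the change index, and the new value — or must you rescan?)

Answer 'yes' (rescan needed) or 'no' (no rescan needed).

Old min = -15 at index 6
Change at index 3: 17 -> 10
Index 3 was NOT the min. New min = min(-15, 10). No rescan of other elements needed.
Needs rescan: no

Answer: no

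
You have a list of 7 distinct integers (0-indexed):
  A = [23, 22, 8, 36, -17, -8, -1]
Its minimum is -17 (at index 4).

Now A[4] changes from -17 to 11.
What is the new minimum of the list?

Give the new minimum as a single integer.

Answer: -8

Derivation:
Old min = -17 (at index 4)
Change: A[4] -17 -> 11
Changed element WAS the min. Need to check: is 11 still <= all others?
  Min of remaining elements: -8
  New min = min(11, -8) = -8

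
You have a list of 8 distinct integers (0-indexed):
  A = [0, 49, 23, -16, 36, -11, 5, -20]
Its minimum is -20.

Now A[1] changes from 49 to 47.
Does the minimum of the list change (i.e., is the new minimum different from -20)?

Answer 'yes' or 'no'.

Old min = -20
Change: A[1] 49 -> 47
Changed element was NOT the min; min changes only if 47 < -20.
New min = -20; changed? no

Answer: no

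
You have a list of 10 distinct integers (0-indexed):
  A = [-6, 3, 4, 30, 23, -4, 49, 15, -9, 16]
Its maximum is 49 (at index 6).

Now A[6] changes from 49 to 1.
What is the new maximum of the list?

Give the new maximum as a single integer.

Answer: 30

Derivation:
Old max = 49 (at index 6)
Change: A[6] 49 -> 1
Changed element WAS the max -> may need rescan.
  Max of remaining elements: 30
  New max = max(1, 30) = 30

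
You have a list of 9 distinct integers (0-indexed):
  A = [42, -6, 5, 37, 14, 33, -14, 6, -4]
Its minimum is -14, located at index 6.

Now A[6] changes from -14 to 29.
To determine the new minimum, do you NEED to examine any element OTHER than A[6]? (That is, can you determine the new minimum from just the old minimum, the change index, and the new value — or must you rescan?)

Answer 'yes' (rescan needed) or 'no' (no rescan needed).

Old min = -14 at index 6
Change at index 6: -14 -> 29
Index 6 WAS the min and new value 29 > old min -14. Must rescan other elements to find the new min.
Needs rescan: yes

Answer: yes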